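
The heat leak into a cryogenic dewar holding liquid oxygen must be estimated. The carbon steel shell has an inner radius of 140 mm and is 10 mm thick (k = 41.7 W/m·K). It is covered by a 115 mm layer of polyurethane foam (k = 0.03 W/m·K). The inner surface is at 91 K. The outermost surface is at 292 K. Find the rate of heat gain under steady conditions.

For a spherical shell R = (1/r₁ − 1/r₂)/(4πk); film R = 1/(h·4πr²). In series:
R_carbon steel shell = (1/0.14 − 1/0.15)/(4π×41.7) = 9.087×10^-4 K/W
R_polyurethane foam = (1/0.15 − 1/0.265)/(4π×0.03) = 7.674 K/W
R_total = 7.675 K/W
Q = ΔT/R_total = 201/7.675

Q ≈ 26.2 W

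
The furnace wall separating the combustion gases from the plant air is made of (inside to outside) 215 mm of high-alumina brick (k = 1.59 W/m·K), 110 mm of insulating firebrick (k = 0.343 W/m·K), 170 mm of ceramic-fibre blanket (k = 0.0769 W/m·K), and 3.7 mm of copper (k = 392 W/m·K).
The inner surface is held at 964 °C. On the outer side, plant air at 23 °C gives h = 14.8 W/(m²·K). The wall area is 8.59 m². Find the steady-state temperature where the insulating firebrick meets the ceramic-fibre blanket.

Thermal resistances in series:
R_high-alumina brick = L/(kA) = 0.215/(1.59×8.59) = 0.01574 K/W
R_insulating firebrick = L/(kA) = 0.11/(0.343×8.59) = 0.03733 K/W
R_ceramic-fibre blanket = L/(kA) = 0.17/(0.0769×8.59) = 0.2574 K/W
R_copper = L/(kA) = 0.0037/(392×8.59) = 1.099×10^-6 K/W
R_outer film = 1/(h_o·A) = 1/(14.8×8.59) = 0.007866 K/W
R_total = 0.3183 K/W;  Q = ΔT/R_total = 941/0.3183 = 2956 W
T_interface = T_inner − Q·ΣR(inner→interface) = 964 − 2960×0.05308

T ≈ 807 °C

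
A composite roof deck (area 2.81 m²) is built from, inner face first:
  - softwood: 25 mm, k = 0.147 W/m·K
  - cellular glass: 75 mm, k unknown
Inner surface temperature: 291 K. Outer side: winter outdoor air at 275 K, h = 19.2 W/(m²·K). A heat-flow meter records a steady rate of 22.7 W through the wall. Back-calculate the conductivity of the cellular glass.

Using the resistance-network approach (series):
R_softwood = L/(kA) = 0.025/(0.147×2.81) = 0.06052 K/W
R_outer film = 1/(h_o·A) = 1/(19.2×2.81) = 0.01853 K/W
Sum of known resistances R_other = 0.07906 K/W
Total R = ΔT/Q = 16/22.7 = 0.7048 K/W
R_cellular glass = R_total − R_other = 0.6258 K/W
k = L/(R·A) = 0.075/(0.6258×2.81)

k ≈ 0.0427 W/(m·K)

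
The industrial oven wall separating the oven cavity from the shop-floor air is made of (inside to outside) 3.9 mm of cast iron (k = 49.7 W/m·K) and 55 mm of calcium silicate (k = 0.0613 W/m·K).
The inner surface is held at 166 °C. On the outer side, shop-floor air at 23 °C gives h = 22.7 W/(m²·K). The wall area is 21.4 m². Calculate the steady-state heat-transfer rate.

Treating each layer as a thermal resistance in series:
R_cast iron = L/(kA) = 0.0039/(49.7×21.4) = 3.667×10^-6 K/W
R_calcium silicate = L/(kA) = 0.055/(0.0613×21.4) = 0.04193 K/W
R_outer film = 1/(h_o·A) = 1/(22.7×21.4) = 0.002059 K/W
R_total = 0.04399 K/W
Q = ΔT / R_total = 143 / 0.04399

Q ≈ 3250 W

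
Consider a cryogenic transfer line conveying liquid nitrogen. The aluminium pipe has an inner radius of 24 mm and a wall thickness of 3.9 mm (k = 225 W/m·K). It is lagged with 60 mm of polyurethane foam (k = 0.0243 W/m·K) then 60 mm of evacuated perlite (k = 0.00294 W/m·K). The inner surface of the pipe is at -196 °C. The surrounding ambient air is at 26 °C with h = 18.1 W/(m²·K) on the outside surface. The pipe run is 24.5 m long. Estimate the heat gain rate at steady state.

Cylindrical conduction, so R = ln(r₂/r₁)/(2πkL) per layer, in series:
R_aluminium pipe wall = ln(27.9/24)/(2π×225×24.5) = 4.347×10^-6 K/W
R_polyurethane foam = ln(87.9/27.9)/(2π×0.0243×24.5) = 0.3068 K/W
R_evacuated perlite = ln(147.9/87.9)/(2π×0.00294×24.5) = 1.15 K/W
R_outer film = 1/(h_o·2πr_oL) = 1/(18.1×2π×0.1479×24.5) = 0.002427 K/W
R_total = 1.459 K/W
Q = ΔT/R_total = 222/1.459

Q ≈ 152 W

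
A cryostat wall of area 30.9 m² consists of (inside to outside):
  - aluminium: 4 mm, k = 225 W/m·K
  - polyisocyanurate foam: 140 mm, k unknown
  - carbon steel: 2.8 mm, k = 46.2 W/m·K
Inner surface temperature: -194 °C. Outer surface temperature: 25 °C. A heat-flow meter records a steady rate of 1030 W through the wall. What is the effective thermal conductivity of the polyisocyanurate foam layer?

k ≈ 0.0213 W/(m·K)

Series thermal resistances:
R_aluminium = L/(kA) = 0.004/(225×30.9) = 5.753×10^-7 K/W
R_carbon steel = L/(kA) = 0.0028/(46.2×30.9) = 1.961×10^-6 K/W
Sum of known resistances R_other = 2.537×10^-6 K/W
Total R = ΔT/Q = 219/1030 = 0.2126 K/W
R_polyisocyanurate foam = R_total − R_other = 0.2126 K/W
k = L/(R·A) = 0.14/(0.2126×30.9)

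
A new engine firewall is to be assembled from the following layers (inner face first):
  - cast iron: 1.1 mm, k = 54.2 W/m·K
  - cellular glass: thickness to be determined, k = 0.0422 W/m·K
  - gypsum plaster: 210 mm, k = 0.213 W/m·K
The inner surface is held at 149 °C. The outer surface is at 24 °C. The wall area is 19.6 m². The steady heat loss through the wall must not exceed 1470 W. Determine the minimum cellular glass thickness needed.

Treating each layer as a thermal resistance in series:
R_cast iron = L/(kA) = 0.0011/(54.2×19.6) = 1.035×10^-6 K/W
R_gypsum plaster = L/(kA) = 0.21/(0.213×19.6) = 0.0503 K/W
Sum of the known resistances R_other = 0.0503 K/W
Required total resistance R_tot = ΔT/Q_allow = 125/1470 = 0.08503 K/W
R_cellular glass = R_tot − R_other = 0.03473 K/W
L = R·k·A = 0.03473×0.0422×19.6

L ≈ 28.7 mm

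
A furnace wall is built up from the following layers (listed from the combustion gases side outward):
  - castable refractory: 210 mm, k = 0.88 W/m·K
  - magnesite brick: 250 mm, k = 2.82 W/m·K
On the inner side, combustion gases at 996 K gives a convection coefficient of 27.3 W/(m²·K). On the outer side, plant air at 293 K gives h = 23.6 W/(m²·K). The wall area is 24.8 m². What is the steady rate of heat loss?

Using the resistance-network approach (series):
R_inner film = 1/(h_i·A) = 1/(27.3×24.8) = 0.001477 K/W
R_castable refractory = L/(kA) = 0.21/(0.88×24.8) = 0.009622 K/W
R_magnesite brick = L/(kA) = 0.25/(2.82×24.8) = 0.003575 K/W
R_outer film = 1/(h_o·A) = 1/(23.6×24.8) = 0.001709 K/W
R_total = 0.01638 K/W
Q = ΔT / R_total = 703 / 0.01638

Q ≈ 42900 W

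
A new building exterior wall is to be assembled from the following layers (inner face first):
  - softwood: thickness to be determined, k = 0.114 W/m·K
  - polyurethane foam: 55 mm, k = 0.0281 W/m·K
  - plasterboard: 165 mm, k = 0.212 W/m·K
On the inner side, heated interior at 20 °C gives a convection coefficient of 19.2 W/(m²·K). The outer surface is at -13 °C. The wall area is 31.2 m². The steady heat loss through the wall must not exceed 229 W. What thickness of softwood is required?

Using the resistance-network approach (series):
R_inner film = 1/(h_i·A) = 1/(19.2×31.2) = 0.001669 K/W
R_polyurethane foam = L/(kA) = 0.055/(0.0281×31.2) = 0.06273 K/W
R_plasterboard = L/(kA) = 0.165/(0.212×31.2) = 0.02495 K/W
Sum of the known resistances R_other = 0.08935 K/W
Required total resistance R_tot = ΔT/Q_allow = 33/229 = 0.1441 K/W
R_softwood = R_tot − R_other = 0.05476 K/W
L = R·k·A = 0.05476×0.114×31.2

L ≈ 195 mm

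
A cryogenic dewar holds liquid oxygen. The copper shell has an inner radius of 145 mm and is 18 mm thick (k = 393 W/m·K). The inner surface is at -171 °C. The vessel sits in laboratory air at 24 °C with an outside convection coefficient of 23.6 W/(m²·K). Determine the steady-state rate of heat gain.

For a spherical shell R = (1/r₁ − 1/r₂)/(4πk); film R = 1/(h·4πr²). In series:
R_copper shell = (1/0.145 − 1/0.163)/(4π×393) = 1.542×10^-4 K/W
R_outer film = 1/(h·4πr_o²) = 1/(23.6×4π×0.163²) = 0.1269 K/W
R_total = 0.1271 K/W
Q = ΔT/R_total = 195/0.1271

Q ≈ 1530 W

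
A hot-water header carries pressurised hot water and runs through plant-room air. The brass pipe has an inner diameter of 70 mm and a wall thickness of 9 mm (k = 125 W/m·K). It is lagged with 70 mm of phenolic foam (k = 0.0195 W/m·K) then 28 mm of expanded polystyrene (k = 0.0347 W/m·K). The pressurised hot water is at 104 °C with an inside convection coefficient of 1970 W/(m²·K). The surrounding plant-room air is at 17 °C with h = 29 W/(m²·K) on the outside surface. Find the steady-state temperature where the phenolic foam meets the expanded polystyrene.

Radial resistances (cylindrical: R_cond = ln(r_o/r_i)/(2πkL), R_conv = 1/(h·2πrL)):
R_inner film = 1/(h_i·2πr₁L) = 1/(1970×2π×0.035×1) = 0.002308 K/W
R_brass pipe wall = ln(44/35)/(2π×125×1) = 2.914×10^-4 K/W
R_phenolic foam = ln(114/44)/(2π×0.0195×1) = 7.77 K/W
R_expanded polystyrene = ln(142/114)/(2π×0.0347×1) = 1.007 K/W
R_outer film = 1/(h_o·2πr_oL) = 1/(29×2π×0.142×1) = 0.03865 K/W
R_total = 8.819 K/W
Q = ΔT/R_total = 87/8.819
Q = 9.87 W/m
T_interface = T_inner − Q·ΣR(inner→interface) = 104 − 9.87×7.773

T ≈ 27.3 °C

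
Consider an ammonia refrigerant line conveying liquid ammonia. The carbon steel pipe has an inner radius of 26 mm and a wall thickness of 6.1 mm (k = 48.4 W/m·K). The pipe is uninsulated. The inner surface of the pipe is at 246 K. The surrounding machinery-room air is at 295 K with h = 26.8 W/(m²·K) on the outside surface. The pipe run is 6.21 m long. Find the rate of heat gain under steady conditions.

Cylindrical conduction, so R = ln(r₂/r₁)/(2πkL) per layer, in series:
R_carbon steel pipe wall = ln(32.1/26)/(2π×48.4×6.21) = 1.116×10^-4 K/W
R_outer film = 1/(h_o·2πr_oL) = 1/(26.8×2π×0.0321×6.21) = 0.02979 K/W
R_total = 0.0299 K/W
Q = ΔT/R_total = 49/0.0299

Q ≈ 1640 W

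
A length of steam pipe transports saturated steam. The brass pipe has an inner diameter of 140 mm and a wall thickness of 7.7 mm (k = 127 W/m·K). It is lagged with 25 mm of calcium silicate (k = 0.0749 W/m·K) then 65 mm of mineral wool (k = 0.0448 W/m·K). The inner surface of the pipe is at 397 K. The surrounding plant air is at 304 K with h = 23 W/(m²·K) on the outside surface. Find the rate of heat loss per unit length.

q′ ≈ 39.1 W/m

Per-layer cylindrical resistances, series-summed:
R_brass pipe wall = ln(77.7/70)/(2π×127×1) = 1.308×10^-4 K/W
R_calcium silicate = ln(102.7/77.7)/(2π×0.0749×1) = 0.5928 K/W
R_mineral wool = ln(167.7/102.7)/(2π×0.0448×1) = 1.742 K/W
R_outer film = 1/(h_o·2πr_oL) = 1/(23×2π×0.1677×1) = 0.04126 K/W
R_total = 2.376 K/W
Q = ΔT/R_total = 93/2.376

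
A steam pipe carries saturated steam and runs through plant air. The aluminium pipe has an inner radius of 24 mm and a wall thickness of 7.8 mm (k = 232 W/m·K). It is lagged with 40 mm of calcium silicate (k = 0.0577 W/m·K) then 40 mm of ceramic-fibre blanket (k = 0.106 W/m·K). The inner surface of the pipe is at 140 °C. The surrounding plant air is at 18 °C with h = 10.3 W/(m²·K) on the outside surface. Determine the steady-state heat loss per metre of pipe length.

q′ ≈ 40 W/m

Per-layer cylindrical resistances, series-summed:
R_aluminium pipe wall = ln(31.8/24)/(2π×232×1) = 1.931×10^-4 K/W
R_calcium silicate = ln(71.8/31.8)/(2π×0.0577×1) = 2.246 K/W
R_ceramic-fibre blanket = ln(111.8/71.8)/(2π×0.106×1) = 0.6649 K/W
R_outer film = 1/(h_o·2πr_oL) = 1/(10.3×2π×0.1118×1) = 0.1382 K/W
R_total = 3.05 K/W
Q = ΔT/R_total = 122/3.05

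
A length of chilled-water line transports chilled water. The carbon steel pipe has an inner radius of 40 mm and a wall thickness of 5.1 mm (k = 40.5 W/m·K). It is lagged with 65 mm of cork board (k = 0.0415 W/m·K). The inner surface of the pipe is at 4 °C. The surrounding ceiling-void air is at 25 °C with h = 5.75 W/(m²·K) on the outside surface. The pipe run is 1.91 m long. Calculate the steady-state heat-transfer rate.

Radial resistances (cylindrical: R_cond = ln(r_o/r_i)/(2πkL), R_conv = 1/(h·2πrL)):
R_carbon steel pipe wall = ln(45.1/40)/(2π×40.5×1.91) = 2.469×10^-4 K/W
R_cork board = ln(110.1/45.1)/(2π×0.0415×1.91) = 1.792 K/W
R_outer film = 1/(h_o·2πr_oL) = 1/(5.75×2π×0.1101×1.91) = 0.1316 K/W
R_total = 1.924 K/W
Q = ΔT/R_total = 21/1.924

Q ≈ 10.9 W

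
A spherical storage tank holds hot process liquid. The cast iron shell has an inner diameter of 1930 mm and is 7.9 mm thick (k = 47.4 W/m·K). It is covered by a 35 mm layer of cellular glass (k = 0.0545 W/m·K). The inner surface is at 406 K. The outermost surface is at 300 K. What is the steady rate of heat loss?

Q ≈ 2030 W

Radial (spherical) resistances in series:
R_cast iron shell = (1/0.965 − 1/0.9729)/(4π×47.4) = 1.413×10^-5 K/W
R_cellular glass = (1/0.9729 − 1/1.0079)/(4π×0.0545) = 0.05212 K/W
R_total = 0.05213 K/W
Q = ΔT/R_total = 106/0.05213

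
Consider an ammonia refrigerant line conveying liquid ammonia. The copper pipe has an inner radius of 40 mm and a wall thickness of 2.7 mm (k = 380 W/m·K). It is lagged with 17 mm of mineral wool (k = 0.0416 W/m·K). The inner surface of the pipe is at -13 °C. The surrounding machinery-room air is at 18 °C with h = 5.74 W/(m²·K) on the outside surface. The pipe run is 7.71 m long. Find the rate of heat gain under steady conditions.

Q ≈ 137 W

Cylindrical conduction, so R = ln(r₂/r₁)/(2πkL) per layer, in series:
R_copper pipe wall = ln(42.7/40)/(2π×380×7.71) = 3.548×10^-6 K/W
R_mineral wool = ln(59.7/42.7)/(2π×0.0416×7.71) = 0.1663 K/W
R_outer film = 1/(h_o·2πr_oL) = 1/(5.74×2π×0.0597×7.71) = 0.06024 K/W
R_total = 0.2265 K/W
Q = ΔT/R_total = 31/0.2265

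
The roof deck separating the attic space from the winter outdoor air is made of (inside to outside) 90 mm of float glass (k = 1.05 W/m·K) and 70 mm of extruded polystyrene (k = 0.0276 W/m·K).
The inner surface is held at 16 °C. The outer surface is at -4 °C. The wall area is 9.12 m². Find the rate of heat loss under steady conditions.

Thermal resistances in series:
R_float glass = L/(kA) = 0.09/(1.05×9.12) = 0.009398 K/W
R_extruded polystyrene = L/(kA) = 0.07/(0.0276×9.12) = 0.2781 K/W
R_total = 0.2875 K/W
Q = ΔT / R_total = 20 / 0.2875

Q ≈ 69.6 W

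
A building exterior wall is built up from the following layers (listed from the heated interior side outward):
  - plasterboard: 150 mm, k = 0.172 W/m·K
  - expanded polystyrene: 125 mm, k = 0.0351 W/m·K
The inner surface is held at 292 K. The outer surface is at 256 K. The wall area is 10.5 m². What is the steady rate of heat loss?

Series thermal resistances:
R_plasterboard = L/(kA) = 0.15/(0.172×10.5) = 0.08306 K/W
R_expanded polystyrene = L/(kA) = 0.125/(0.0351×10.5) = 0.3392 K/W
R_total = 0.4222 K/W
Q = ΔT / R_total = 36 / 0.4222

Q ≈ 85.3 W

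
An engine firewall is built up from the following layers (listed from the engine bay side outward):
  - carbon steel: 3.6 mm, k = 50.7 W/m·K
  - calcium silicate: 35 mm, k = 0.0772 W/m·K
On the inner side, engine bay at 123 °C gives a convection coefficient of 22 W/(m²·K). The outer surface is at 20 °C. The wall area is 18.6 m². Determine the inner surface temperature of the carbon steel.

T ≈ 114 °C

Treating each layer as a thermal resistance in series:
R_inner film = 1/(h_i·A) = 1/(22×18.6) = 0.002444 K/W
R_carbon steel = L/(kA) = 0.0036/(50.7×18.6) = 3.818×10^-6 K/W
R_calcium silicate = L/(kA) = 0.035/(0.0772×18.6) = 0.02437 K/W
R_total = 0.02682 K/W;  Q = ΔT/R_total = 103/0.02682 = 3840 W
T_interface = T_inner − Q·ΣR(inner→interface) = 123 − 3840×0.002444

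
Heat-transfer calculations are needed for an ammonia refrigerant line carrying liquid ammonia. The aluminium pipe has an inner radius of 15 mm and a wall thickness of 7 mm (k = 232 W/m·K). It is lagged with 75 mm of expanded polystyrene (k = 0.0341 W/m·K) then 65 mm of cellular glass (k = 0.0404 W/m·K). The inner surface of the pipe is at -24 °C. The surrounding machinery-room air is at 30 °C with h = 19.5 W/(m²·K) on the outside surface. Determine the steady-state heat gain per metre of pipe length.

q′ ≈ 6 W/m

Radial resistances (cylindrical: R_cond = ln(r_o/r_i)/(2πkL), R_conv = 1/(h·2πrL)):
R_aluminium pipe wall = ln(22/15)/(2π×232×1) = 2.627×10^-4 K/W
R_expanded polystyrene = ln(97/22)/(2π×0.0341×1) = 6.925 K/W
R_cellular glass = ln(162/97)/(2π×0.0404×1) = 2.021 K/W
R_outer film = 1/(h_o·2πr_oL) = 1/(19.5×2π×0.162×1) = 0.05038 K/W
R_total = 8.996 K/W
Q = ΔT/R_total = 54/8.996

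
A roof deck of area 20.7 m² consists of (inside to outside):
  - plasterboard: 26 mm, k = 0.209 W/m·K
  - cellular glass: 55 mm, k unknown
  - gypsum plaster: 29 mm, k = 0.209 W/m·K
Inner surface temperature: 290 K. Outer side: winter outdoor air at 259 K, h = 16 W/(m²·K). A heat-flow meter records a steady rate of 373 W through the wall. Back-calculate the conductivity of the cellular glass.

Using the resistance-network approach (series):
R_plasterboard = L/(kA) = 0.026/(0.209×20.7) = 0.00601 K/W
R_gypsum plaster = L/(kA) = 0.029/(0.209×20.7) = 0.006703 K/W
R_outer film = 1/(h_o·A) = 1/(16×20.7) = 0.003019 K/W
Sum of known resistances R_other = 0.01573 K/W
Total R = ΔT/Q = 31/373 = 0.08311 K/W
R_cellular glass = R_total − R_other = 0.06738 K/W
k = L/(R·A) = 0.055/(0.06738×20.7)

k ≈ 0.0394 W/(m·K)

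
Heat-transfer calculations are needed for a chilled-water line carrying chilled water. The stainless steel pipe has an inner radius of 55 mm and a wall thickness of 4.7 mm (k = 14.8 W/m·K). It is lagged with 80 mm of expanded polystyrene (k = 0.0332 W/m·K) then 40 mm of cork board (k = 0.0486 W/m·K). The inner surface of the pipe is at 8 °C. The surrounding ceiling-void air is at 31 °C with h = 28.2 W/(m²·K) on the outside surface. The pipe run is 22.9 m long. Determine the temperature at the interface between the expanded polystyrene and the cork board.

T ≈ 27 °C

Per-layer cylindrical resistances, series-summed:
R_stainless steel pipe wall = ln(59.7/55)/(2π×14.8×22.9) = 3.851×10^-5 K/W
R_expanded polystyrene = ln(139.7/59.7)/(2π×0.0332×22.9) = 0.178 K/W
R_cork board = ln(179.7/139.7)/(2π×0.0486×22.9) = 0.03601 K/W
R_outer film = 1/(h_o·2πr_oL) = 1/(28.2×2π×0.1797×22.9) = 0.001371 K/W
R_total = 0.2154 K/W
Q = ΔT/R_total = 23/0.2154
Q = 107 W
T_interface = T_inner + Q·ΣR(inner→interface) = 8 + 107×0.178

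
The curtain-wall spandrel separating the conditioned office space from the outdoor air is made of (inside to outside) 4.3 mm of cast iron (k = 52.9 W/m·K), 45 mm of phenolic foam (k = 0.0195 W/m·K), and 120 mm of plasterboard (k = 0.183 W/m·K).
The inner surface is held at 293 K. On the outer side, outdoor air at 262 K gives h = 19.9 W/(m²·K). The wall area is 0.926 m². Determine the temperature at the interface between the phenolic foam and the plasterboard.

T ≈ 269 K

Treating each layer as a thermal resistance in series:
R_cast iron = L/(kA) = 0.0043/(52.9×0.926) = 8.778×10^-5 K/W
R_phenolic foam = L/(kA) = 0.045/(0.0195×0.926) = 2.492 K/W
R_plasterboard = L/(kA) = 0.12/(0.183×0.926) = 0.7081 K/W
R_outer film = 1/(h_o·A) = 1/(19.9×0.926) = 0.05427 K/W
R_total = 3.255 K/W;  Q = ΔT/R_total = 31/3.255 = 9.525 W
T_interface = T_inner − Q·ΣR(inner→interface) = 293 − 9.52×2.492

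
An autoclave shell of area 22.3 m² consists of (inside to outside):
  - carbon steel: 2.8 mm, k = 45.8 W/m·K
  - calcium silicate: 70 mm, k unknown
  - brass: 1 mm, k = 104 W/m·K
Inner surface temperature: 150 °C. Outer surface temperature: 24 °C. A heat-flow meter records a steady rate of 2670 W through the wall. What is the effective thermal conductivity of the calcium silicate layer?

Treating each layer as a thermal resistance in series:
R_carbon steel = L/(kA) = 0.0028/(45.8×22.3) = 2.741×10^-6 K/W
R_brass = L/(kA) = 0.001/(104×22.3) = 4.312×10^-7 K/W
Sum of known resistances R_other = 3.173×10^-6 K/W
Total R = ΔT/Q = 126/2670 = 0.04719 K/W
R_calcium silicate = R_total − R_other = 0.04719 K/W
k = L/(R·A) = 0.07/(0.04719×22.3)

k ≈ 0.0665 W/(m·K)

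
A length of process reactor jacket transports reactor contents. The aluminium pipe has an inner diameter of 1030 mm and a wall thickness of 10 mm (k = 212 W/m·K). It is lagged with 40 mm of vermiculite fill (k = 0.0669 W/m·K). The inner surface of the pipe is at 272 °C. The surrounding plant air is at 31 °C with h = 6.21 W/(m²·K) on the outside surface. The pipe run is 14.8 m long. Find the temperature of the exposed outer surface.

Per-layer cylindrical resistances, series-summed:
R_aluminium pipe wall = ln(525/515)/(2π×212×14.8) = 9.755×10^-7 K/W
R_vermiculite fill = ln(565/525)/(2π×0.0669×14.8) = 0.0118 K/W
R_outer film = 1/(h_o·2πr_oL) = 1/(6.21×2π×0.565×14.8) = 0.003065 K/W
R_total = 0.01487 K/W
Q = ΔT/R_total = 241/0.01487
Q = 16200 W
T_interface = T_inner − Q·ΣR(inner→interface) = 272 − 16200×0.0118

T ≈ 80.7 °C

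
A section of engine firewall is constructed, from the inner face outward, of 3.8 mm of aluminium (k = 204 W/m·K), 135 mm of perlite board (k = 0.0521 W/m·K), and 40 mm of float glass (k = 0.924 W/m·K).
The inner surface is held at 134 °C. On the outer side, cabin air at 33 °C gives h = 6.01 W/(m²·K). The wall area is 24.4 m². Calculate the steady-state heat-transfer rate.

Series thermal resistances:
R_aluminium = L/(kA) = 0.0038/(204×24.4) = 7.634×10^-7 K/W
R_perlite board = L/(kA) = 0.135/(0.0521×24.4) = 0.1062 K/W
R_float glass = L/(kA) = 0.04/(0.924×24.4) = 0.001774 K/W
R_outer film = 1/(h_o·A) = 1/(6.01×24.4) = 0.006819 K/W
R_total = 0.1148 K/W
Q = ΔT / R_total = 101 / 0.1148

Q ≈ 880 W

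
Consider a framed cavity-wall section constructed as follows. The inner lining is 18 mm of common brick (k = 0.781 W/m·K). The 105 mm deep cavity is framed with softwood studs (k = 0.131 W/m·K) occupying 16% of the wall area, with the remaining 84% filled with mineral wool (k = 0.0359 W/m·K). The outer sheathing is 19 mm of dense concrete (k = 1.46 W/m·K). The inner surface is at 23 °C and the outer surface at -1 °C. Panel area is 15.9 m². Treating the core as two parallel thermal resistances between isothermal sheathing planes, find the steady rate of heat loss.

Q ≈ 183 W

Sheathing layers in series; stud and cavity paths in parallel between them.
R_inner = 0.018/(0.781×15.9) = 0.00145 K/W
R_stud  = 0.105/(0.131×0.16×15.9) = 0.3151 K/W
R_cav   = 0.105/(0.0359×0.84×15.9) = 0.219 K/W
1/R_core = 1/R_stud + 1/R_cav → R_core = 0.1292 K/W
R_outer = 0.019/(1.46×15.9) = 8.185×10^-4 K/W
R_total = 0.1315 K/W
Q = ΔT/R_total = 24/0.1315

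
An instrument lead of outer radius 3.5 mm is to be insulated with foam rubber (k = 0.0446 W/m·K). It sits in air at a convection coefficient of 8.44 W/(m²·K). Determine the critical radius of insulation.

r_cr ≈ 5.28 mm

For a cylinder r_cr = k/h = 0.0446/8.44
r_cr = 5.28 mm; since the bare radius (3.5 mm) is below r_cr, adding a thin layer of insulation will *increase* heat loss.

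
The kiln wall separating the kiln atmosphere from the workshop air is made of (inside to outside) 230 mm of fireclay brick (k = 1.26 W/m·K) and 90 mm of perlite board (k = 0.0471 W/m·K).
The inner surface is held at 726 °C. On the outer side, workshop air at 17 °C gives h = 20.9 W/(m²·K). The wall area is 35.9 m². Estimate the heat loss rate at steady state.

Treating each layer as a thermal resistance in series:
R_fireclay brick = L/(kA) = 0.23/(1.26×35.9) = 0.005085 K/W
R_perlite board = L/(kA) = 0.09/(0.0471×35.9) = 0.05323 K/W
R_outer film = 1/(h_o·A) = 1/(20.9×35.9) = 0.001333 K/W
R_total = 0.05964 K/W
Q = ΔT / R_total = 709 / 0.05964

Q ≈ 11900 W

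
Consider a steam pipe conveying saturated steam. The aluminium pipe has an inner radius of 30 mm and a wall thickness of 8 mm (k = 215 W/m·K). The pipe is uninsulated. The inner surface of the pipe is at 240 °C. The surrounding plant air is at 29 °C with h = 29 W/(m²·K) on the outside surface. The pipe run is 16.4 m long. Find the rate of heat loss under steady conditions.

Q ≈ 23900 W

Radial resistances (cylindrical: R_cond = ln(r_o/r_i)/(2πkL), R_conv = 1/(h·2πrL)):
R_aluminium pipe wall = ln(38/30)/(2π×215×16.4) = 1.067×10^-5 K/W
R_outer film = 1/(h_o·2πr_oL) = 1/(29×2π×0.038×16.4) = 0.008806 K/W
R_total = 0.008817 K/W
Q = ΔT/R_total = 211/0.008817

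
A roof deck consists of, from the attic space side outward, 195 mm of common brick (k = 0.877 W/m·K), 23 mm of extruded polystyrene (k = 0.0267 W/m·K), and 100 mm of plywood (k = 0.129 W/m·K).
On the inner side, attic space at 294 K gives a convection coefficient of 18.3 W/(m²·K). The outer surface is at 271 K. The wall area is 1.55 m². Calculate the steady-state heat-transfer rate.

Thermal resistances in series:
R_inner film = 1/(h_i·A) = 1/(18.3×1.55) = 0.03525 K/W
R_common brick = L/(kA) = 0.195/(0.877×1.55) = 0.1435 K/W
R_extruded polystyrene = L/(kA) = 0.023/(0.0267×1.55) = 0.5558 K/W
R_plywood = L/(kA) = 0.1/(0.129×1.55) = 0.5001 K/W
R_total = 1.235 K/W
Q = ΔT / R_total = 23 / 1.235

Q ≈ 18.6 W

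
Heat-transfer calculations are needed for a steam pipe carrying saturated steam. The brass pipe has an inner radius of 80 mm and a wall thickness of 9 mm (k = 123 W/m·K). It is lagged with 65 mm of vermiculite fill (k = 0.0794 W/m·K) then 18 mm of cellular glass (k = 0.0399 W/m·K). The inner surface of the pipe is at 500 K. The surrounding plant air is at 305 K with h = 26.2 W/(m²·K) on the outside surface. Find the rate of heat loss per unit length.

Radial resistances (cylindrical: R_cond = ln(r_o/r_i)/(2πkL), R_conv = 1/(h·2πrL)):
R_brass pipe wall = ln(89/80)/(2π×123×1) = 1.379×10^-4 K/W
R_vermiculite fill = ln(154/89)/(2π×0.0794×1) = 1.099 K/W
R_cellular glass = ln(172/154)/(2π×0.0399×1) = 0.4409 K/W
R_outer film = 1/(h_o·2πr_oL) = 1/(26.2×2π×0.172×1) = 0.03532 K/W
R_total = 1.575 K/W
Q = ΔT/R_total = 195/1.575

q′ ≈ 124 W/m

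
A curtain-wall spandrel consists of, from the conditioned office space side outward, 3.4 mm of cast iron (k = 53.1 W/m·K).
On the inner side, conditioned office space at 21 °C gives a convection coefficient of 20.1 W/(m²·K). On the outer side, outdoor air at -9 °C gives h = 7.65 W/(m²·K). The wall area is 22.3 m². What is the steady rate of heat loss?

Treating each layer as a thermal resistance in series:
R_inner film = 1/(h_i·A) = 1/(20.1×22.3) = 0.002231 K/W
R_cast iron = L/(kA) = 0.0034/(53.1×22.3) = 2.871×10^-6 K/W
R_outer film = 1/(h_o·A) = 1/(7.65×22.3) = 0.005862 K/W
R_total = 0.008096 K/W
Q = ΔT / R_total = 30 / 0.008096

Q ≈ 3710 W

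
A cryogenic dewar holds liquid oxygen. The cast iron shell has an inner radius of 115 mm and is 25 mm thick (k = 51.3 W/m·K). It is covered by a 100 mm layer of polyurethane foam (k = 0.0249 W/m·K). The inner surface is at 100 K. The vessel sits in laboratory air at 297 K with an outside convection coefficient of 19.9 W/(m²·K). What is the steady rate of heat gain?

Each spherical layer contributes R = (1/r_i − 1/r_o)/(4πk):
R_cast iron shell = (1/0.115 − 1/0.14)/(4π×51.3) = 0.002409 K/W
R_polyurethane foam = (1/0.14 − 1/0.24)/(4π×0.0249) = 9.512 K/W
R_outer film = 1/(h·4πr_o²) = 1/(19.9×4π×0.24²) = 0.06942 K/W
R_total = 9.583 K/W
Q = ΔT/R_total = 197/9.583

Q ≈ 20.6 W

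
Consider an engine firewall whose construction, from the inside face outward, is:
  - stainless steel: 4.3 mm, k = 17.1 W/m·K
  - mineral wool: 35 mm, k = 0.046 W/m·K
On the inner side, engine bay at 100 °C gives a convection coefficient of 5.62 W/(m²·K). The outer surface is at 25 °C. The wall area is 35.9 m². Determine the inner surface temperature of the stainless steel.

Treating each layer as a thermal resistance in series:
R_inner film = 1/(h_i·A) = 1/(5.62×35.9) = 0.004956 K/W
R_stainless steel = L/(kA) = 0.0043/(17.1×35.9) = 7.005×10^-6 K/W
R_mineral wool = L/(kA) = 0.035/(0.046×35.9) = 0.02119 K/W
R_total = 0.02616 K/W;  Q = ΔT/R_total = 75/0.02616 = 2867 W
T_interface = T_inner − Q·ΣR(inner→interface) = 100 − 2870×0.004956

T ≈ 85.8 °C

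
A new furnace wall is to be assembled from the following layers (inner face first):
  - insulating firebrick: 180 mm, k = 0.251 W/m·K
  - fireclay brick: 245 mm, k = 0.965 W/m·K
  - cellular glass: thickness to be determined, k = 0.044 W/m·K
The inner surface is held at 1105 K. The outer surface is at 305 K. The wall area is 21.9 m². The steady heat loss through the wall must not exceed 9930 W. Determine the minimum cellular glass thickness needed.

L ≈ 34.9 mm

Series thermal resistances:
R_insulating firebrick = L/(kA) = 0.18/(0.251×21.9) = 0.03275 K/W
R_fireclay brick = L/(kA) = 0.245/(0.965×21.9) = 0.01159 K/W
Sum of the known resistances R_other = 0.04434 K/W
Required total resistance R_tot = ΔT/Q_allow = 800/9930 = 0.08056 K/W
R_cellular glass = R_tot − R_other = 0.03623 K/W
L = R·k·A = 0.03623×0.044×21.9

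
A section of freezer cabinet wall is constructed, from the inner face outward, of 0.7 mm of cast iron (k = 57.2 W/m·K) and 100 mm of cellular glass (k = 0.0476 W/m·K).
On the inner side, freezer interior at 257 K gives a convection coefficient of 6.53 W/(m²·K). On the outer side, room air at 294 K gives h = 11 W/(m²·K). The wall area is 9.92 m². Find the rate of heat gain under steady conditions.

Treating each layer as a thermal resistance in series:
R_inner film = 1/(h_i·A) = 1/(6.53×9.92) = 0.01544 K/W
R_cast iron = L/(kA) = 0.0007/(57.2×9.92) = 1.234×10^-6 K/W
R_cellular glass = L/(kA) = 0.1/(0.0476×9.92) = 0.2118 K/W
R_outer film = 1/(h_o·A) = 1/(11×9.92) = 0.009164 K/W
R_total = 0.2364 K/W
Q = ΔT / R_total = 37 / 0.2364

Q ≈ 157 W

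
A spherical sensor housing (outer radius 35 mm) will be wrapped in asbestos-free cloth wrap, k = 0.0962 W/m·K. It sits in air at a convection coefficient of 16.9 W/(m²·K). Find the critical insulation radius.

For a sphere r_cr = 2k/h = 2×0.0962/16.9
r_cr = 11.4 mm; since the bare radius (35 mm) is above r_cr, any added insulation will reduce heat loss.

r_cr ≈ 11.4 mm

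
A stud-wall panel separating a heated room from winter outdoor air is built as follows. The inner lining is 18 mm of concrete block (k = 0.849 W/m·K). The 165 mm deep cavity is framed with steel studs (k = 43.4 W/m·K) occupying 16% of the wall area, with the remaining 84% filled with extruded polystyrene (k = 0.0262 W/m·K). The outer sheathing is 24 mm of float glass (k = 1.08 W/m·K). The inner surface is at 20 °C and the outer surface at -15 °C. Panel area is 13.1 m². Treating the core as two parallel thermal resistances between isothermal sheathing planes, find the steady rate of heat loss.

Q ≈ 6830 W

Sheathing layers in series; stud and cavity paths in parallel between them.
R_inner = 0.018/(0.849×13.1) = 0.001618 K/W
R_stud  = 0.165/(43.4×0.16×13.1) = 0.001814 K/W
R_cav   = 0.165/(0.0262×0.84×13.1) = 0.5723 K/W
1/R_core = 1/R_stud + 1/R_cav → R_core = 0.001808 K/W
R_outer = 0.024/(1.08×13.1) = 0.001696 K/W
R_total = 0.005123 K/W
Q = ΔT/R_total = 35/0.005123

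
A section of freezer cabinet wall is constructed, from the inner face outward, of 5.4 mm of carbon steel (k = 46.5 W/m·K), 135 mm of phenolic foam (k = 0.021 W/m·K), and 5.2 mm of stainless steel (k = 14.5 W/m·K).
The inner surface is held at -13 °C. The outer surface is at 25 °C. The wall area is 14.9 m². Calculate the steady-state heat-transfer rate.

Q ≈ 88.1 W

Treating each layer as a thermal resistance in series:
R_carbon steel = L/(kA) = 0.0054/(46.5×14.9) = 7.794×10^-6 K/W
R_phenolic foam = L/(kA) = 0.135/(0.021×14.9) = 0.4314 K/W
R_stainless steel = L/(kA) = 0.0052/(14.5×14.9) = 2.407×10^-5 K/W
R_total = 0.4315 K/W
Q = ΔT / R_total = 38 / 0.4315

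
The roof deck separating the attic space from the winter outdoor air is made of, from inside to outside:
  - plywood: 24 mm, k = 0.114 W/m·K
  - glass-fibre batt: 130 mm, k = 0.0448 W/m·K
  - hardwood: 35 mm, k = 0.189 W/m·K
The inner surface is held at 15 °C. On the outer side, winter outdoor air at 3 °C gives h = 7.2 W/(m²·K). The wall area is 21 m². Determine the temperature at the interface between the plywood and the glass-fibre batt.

Using the resistance-network approach (series):
R_plywood = L/(kA) = 0.024/(0.114×21) = 0.01003 K/W
R_glass-fibre batt = L/(kA) = 0.13/(0.0448×21) = 0.1382 K/W
R_hardwood = L/(kA) = 0.035/(0.189×21) = 0.008818 K/W
R_outer film = 1/(h_o·A) = 1/(7.2×21) = 0.006614 K/W
R_total = 0.1636 K/W;  Q = ΔT/R_total = 12/0.1636 = 73.33 W
T_interface = T_inner − Q·ΣR(inner→interface) = 15 − 73.3×0.01003

T ≈ 14.3 °C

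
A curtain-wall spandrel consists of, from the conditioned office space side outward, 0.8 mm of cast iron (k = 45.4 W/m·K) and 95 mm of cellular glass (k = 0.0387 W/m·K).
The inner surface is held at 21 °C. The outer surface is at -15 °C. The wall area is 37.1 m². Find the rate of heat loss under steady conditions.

Treating each layer as a thermal resistance in series:
R_cast iron = L/(kA) = 0.0008/(45.4×37.1) = 4.75×10^-7 K/W
R_cellular glass = L/(kA) = 0.095/(0.0387×37.1) = 0.06617 K/W
R_total = 0.06617 K/W
Q = ΔT / R_total = 36 / 0.06617

Q ≈ 544 W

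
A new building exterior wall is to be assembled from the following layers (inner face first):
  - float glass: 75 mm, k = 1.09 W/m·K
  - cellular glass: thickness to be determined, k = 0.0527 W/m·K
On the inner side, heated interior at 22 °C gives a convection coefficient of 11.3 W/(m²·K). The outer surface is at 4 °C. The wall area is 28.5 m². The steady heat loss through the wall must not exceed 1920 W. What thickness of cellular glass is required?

Series thermal resistances:
R_inner film = 1/(h_i·A) = 1/(11.3×28.5) = 0.003105 K/W
R_float glass = L/(kA) = 0.075/(1.09×28.5) = 0.002414 K/W
Sum of the known resistances R_other = 0.005519 K/W
Required total resistance R_tot = ΔT/Q_allow = 18/1920 = 0.009375 K/W
R_cellular glass = R_tot − R_other = 0.003856 K/W
L = R·k·A = 0.003856×0.0527×28.5

L ≈ 5.79 mm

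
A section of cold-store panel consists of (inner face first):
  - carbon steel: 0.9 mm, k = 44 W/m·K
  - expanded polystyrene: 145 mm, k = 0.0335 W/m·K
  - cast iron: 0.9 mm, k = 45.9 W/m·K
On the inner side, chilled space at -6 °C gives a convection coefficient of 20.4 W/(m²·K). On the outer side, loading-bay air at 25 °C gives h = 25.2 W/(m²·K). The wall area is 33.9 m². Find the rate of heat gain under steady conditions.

Thermal resistances in series:
R_inner film = 1/(h_i·A) = 1/(20.4×33.9) = 0.001446 K/W
R_carbon steel = L/(kA) = 0.0009/(44×33.9) = 6.034×10^-7 K/W
R_expanded polystyrene = L/(kA) = 0.145/(0.0335×33.9) = 0.1277 K/W
R_cast iron = L/(kA) = 0.0009/(45.9×33.9) = 5.784×10^-7 K/W
R_outer film = 1/(h_o·A) = 1/(25.2×33.9) = 0.001171 K/W
R_total = 0.1303 K/W
Q = ΔT / R_total = 31 / 0.1303

Q ≈ 238 W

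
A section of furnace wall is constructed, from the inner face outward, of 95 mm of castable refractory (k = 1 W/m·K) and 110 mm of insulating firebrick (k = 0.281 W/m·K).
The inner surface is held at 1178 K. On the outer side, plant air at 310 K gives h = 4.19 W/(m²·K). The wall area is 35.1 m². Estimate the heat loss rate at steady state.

Using the resistance-network approach (series):
R_castable refractory = L/(kA) = 0.095/(1×35.1) = 0.002707 K/W
R_insulating firebrick = L/(kA) = 0.11/(0.281×35.1) = 0.01115 K/W
R_outer film = 1/(h_o·A) = 1/(4.19×35.1) = 0.0068 K/W
R_total = 0.02066 K/W
Q = ΔT / R_total = 868 / 0.02066

Q ≈ 42000 W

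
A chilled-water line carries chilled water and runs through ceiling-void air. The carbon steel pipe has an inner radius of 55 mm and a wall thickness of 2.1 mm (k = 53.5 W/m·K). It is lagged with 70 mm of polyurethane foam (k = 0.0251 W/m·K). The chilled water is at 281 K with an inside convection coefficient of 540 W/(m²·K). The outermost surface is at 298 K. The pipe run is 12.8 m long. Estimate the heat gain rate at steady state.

Per-layer cylindrical resistances, series-summed:
R_inner film = 1/(h_i·2πr₁L) = 1/(540×2π×0.055×12.8) = 4.187×10^-4 K/W
R_carbon steel pipe wall = ln(57.1/55)/(2π×53.5×12.8) = 8.709×10^-6 K/W
R_polyurethane foam = ln(127.1/57.1)/(2π×0.0251×12.8) = 0.3964 K/W
R_total = 0.3968 K/W
Q = ΔT/R_total = 17/0.3968

Q ≈ 42.8 W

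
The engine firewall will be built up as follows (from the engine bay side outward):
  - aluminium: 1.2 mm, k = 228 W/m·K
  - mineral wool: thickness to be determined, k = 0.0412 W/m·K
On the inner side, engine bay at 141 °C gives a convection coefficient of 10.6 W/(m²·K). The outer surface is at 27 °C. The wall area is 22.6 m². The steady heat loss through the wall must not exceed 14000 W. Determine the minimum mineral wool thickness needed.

Treating each layer as a thermal resistance in series:
R_inner film = 1/(h_i·A) = 1/(10.6×22.6) = 0.004174 K/W
R_aluminium = L/(kA) = 0.0012/(228×22.6) = 2.329×10^-7 K/W
Sum of the known resistances R_other = 0.004175 K/W
Required total resistance R_tot = ΔT/Q_allow = 114/14000 = 0.008143 K/W
R_mineral wool = R_tot − R_other = 0.003968 K/W
L = R·k·A = 0.003968×0.0412×22.6

L ≈ 3.69 mm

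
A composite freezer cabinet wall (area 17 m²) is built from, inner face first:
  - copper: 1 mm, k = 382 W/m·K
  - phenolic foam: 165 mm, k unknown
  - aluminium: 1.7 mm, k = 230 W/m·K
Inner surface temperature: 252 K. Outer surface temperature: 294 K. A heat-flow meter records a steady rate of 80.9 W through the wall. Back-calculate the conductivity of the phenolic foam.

Model the wall as resistances in series:
R_copper = L/(kA) = 0.001/(382×17) = 1.54×10^-7 K/W
R_aluminium = L/(kA) = 0.0017/(230×17) = 4.348×10^-7 K/W
Sum of known resistances R_other = 5.888×10^-7 K/W
Total R = ΔT/Q = 42/80.9 = 0.5192 K/W
R_phenolic foam = R_total − R_other = 0.5192 K/W
k = L/(R·A) = 0.165/(0.5192×17)

k ≈ 0.0187 W/(m·K)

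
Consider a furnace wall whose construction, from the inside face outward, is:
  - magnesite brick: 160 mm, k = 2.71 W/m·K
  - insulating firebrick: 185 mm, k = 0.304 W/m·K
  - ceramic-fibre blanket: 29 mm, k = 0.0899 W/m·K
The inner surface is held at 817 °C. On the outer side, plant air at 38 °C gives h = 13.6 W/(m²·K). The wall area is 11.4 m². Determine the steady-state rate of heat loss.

Q ≈ 8350 W

Model the wall as resistances in series:
R_magnesite brick = L/(kA) = 0.16/(2.71×11.4) = 0.005179 K/W
R_insulating firebrick = L/(kA) = 0.185/(0.304×11.4) = 0.05338 K/W
R_ceramic-fibre blanket = L/(kA) = 0.029/(0.0899×11.4) = 0.0283 K/W
R_outer film = 1/(h_o·A) = 1/(13.6×11.4) = 0.00645 K/W
R_total = 0.09331 K/W
Q = ΔT / R_total = 779 / 0.09331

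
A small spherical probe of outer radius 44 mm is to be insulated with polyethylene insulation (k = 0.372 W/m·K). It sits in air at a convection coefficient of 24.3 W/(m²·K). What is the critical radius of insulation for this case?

For a sphere r_cr = 2k/h = 2×0.372/24.3
r_cr = 30.6 mm; since the bare radius (44 mm) is above r_cr, any added insulation will reduce heat loss.

r_cr ≈ 30.6 mm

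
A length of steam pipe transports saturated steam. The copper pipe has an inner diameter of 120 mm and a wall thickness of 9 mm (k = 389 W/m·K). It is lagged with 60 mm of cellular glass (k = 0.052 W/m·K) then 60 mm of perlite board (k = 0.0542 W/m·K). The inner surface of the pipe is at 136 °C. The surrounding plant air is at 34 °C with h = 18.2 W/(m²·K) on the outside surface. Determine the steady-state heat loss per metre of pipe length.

Per-layer cylindrical resistances, series-summed:
R_copper pipe wall = ln(69/60)/(2π×389×1) = 5.718×10^-5 K/W
R_cellular glass = ln(129/69)/(2π×0.052×1) = 1.915 K/W
R_perlite board = ln(189/129)/(2π×0.0542×1) = 1.122 K/W
R_outer film = 1/(h_o·2πr_oL) = 1/(18.2×2π×0.189×1) = 0.04627 K/W
R_total = 3.083 K/W
Q = ΔT/R_total = 102/3.083

q′ ≈ 33.1 W/m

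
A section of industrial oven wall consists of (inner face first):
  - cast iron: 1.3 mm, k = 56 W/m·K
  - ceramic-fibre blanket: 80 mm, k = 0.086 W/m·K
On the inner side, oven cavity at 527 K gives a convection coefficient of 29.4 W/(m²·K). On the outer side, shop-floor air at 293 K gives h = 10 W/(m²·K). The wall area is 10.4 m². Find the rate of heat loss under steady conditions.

Using the resistance-network approach (series):
R_inner film = 1/(h_i·A) = 1/(29.4×10.4) = 0.003271 K/W
R_cast iron = L/(kA) = 0.0013/(56×10.4) = 2.232×10^-6 K/W
R_ceramic-fibre blanket = L/(kA) = 0.08/(0.086×10.4) = 0.08945 K/W
R_outer film = 1/(h_o·A) = 1/(10×10.4) = 0.009615 K/W
R_total = 0.1023 K/W
Q = ΔT / R_total = 234 / 0.1023

Q ≈ 2290 W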